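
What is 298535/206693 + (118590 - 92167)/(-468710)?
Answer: 134464890711/96879076030 ≈ 1.3880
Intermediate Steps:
298535/206693 + (118590 - 92167)/(-468710) = 298535*(1/206693) + 26423*(-1/468710) = 298535/206693 - 26423/468710 = 134464890711/96879076030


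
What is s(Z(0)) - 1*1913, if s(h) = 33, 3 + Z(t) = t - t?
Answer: -1880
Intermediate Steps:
Z(t) = -3 (Z(t) = -3 + (t - t) = -3 + 0 = -3)
s(Z(0)) - 1*1913 = 33 - 1*1913 = 33 - 1913 = -1880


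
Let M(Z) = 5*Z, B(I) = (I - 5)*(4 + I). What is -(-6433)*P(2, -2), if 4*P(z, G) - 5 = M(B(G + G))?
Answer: 32165/4 ≈ 8041.3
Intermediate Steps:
B(I) = (-5 + I)*(4 + I)
P(z, G) = -95/4 + 5*G**2 - 5*G/2 (P(z, G) = 5/4 + (5*(-20 + (G + G)**2 - (G + G)))/4 = 5/4 + (5*(-20 + (2*G)**2 - 2*G))/4 = 5/4 + (5*(-20 + 4*G**2 - 2*G))/4 = 5/4 + (5*(-20 - 2*G + 4*G**2))/4 = 5/4 + (-100 - 10*G + 20*G**2)/4 = 5/4 + (-25 + 5*G**2 - 5*G/2) = -95/4 + 5*G**2 - 5*G/2)
-(-6433)*P(2, -2) = -(-6433)*(-95/4 + 5*(-2)**2 - 5/2*(-2)) = -(-6433)*(-95/4 + 5*4 + 5) = -(-6433)*(-95/4 + 20 + 5) = -(-6433)*5/4 = -919*(-35/4) = 32165/4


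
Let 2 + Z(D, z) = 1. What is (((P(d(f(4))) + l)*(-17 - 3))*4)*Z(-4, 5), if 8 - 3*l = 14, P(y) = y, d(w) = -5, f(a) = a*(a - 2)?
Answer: -560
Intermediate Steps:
Z(D, z) = -1 (Z(D, z) = -2 + 1 = -1)
f(a) = a*(-2 + a)
l = -2 (l = 8/3 - ⅓*14 = 8/3 - 14/3 = -2)
(((P(d(f(4))) + l)*(-17 - 3))*4)*Z(-4, 5) = (((-5 - 2)*(-17 - 3))*4)*(-1) = (-7*(-20)*4)*(-1) = (140*4)*(-1) = 560*(-1) = -560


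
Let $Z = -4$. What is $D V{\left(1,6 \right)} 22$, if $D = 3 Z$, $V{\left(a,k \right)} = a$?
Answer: $-264$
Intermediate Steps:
$D = -12$ ($D = 3 \left(-4\right) = -12$)
$D V{\left(1,6 \right)} 22 = \left(-12\right) 1 \cdot 22 = \left(-12\right) 22 = -264$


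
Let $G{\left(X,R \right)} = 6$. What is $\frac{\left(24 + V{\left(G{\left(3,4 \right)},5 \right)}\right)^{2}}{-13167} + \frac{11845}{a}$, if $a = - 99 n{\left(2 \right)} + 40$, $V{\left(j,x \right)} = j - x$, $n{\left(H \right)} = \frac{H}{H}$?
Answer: $- \frac{155999990}{776853} \approx -200.81$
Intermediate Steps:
$n{\left(H \right)} = 1$
$a = -59$ ($a = \left(-99\right) 1 + 40 = -99 + 40 = -59$)
$\frac{\left(24 + V{\left(G{\left(3,4 \right)},5 \right)}\right)^{2}}{-13167} + \frac{11845}{a} = \frac{\left(24 + \left(6 - 5\right)\right)^{2}}{-13167} + \frac{11845}{-59} = \left(24 + \left(6 - 5\right)\right)^{2} \left(- \frac{1}{13167}\right) + 11845 \left(- \frac{1}{59}\right) = \left(24 + 1\right)^{2} \left(- \frac{1}{13167}\right) - \frac{11845}{59} = 25^{2} \left(- \frac{1}{13167}\right) - \frac{11845}{59} = 625 \left(- \frac{1}{13167}\right) - \frac{11845}{59} = - \frac{625}{13167} - \frac{11845}{59} = - \frac{155999990}{776853}$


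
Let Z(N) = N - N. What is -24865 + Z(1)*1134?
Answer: -24865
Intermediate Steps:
Z(N) = 0
-24865 + Z(1)*1134 = -24865 + 0*1134 = -24865 + 0 = -24865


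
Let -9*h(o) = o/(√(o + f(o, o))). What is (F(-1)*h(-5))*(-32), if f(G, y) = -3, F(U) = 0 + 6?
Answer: 80*I*√2/3 ≈ 37.712*I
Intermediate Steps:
F(U) = 6
h(o) = -o/(9*√(-3 + o)) (h(o) = -o/(9*(√(o - 3))) = -o/(9*(√(-3 + o))) = -o/(9*√(-3 + o)))
(F(-1)*h(-5))*(-32) = (6*(-⅑*(-5)/√(-3 - 5)))*(-32) = (6*(-⅑*(-5)/√(-8)))*(-32) = (6*(-⅑*(-5)*(-I*√2/4)))*(-32) = (6*(-5*I*√2/36))*(-32) = -5*I*√2/6*(-32) = 80*I*√2/3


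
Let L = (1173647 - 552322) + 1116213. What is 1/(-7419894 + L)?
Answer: -1/5682356 ≈ -1.7598e-7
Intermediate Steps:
L = 1737538 (L = 621325 + 1116213 = 1737538)
1/(-7419894 + L) = 1/(-7419894 + 1737538) = 1/(-5682356) = -1/5682356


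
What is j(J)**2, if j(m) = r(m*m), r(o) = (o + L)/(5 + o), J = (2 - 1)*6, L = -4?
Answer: 1024/1681 ≈ 0.60916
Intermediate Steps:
J = 6 (J = 1*6 = 6)
r(o) = (-4 + o)/(5 + o) (r(o) = (o - 4)/(5 + o) = (-4 + o)/(5 + o))
j(m) = (-4 + m**2)/(5 + m**2) (j(m) = (-4 + m*m)/(5 + m*m) = (-4 + m**2)/(5 + m**2))
j(J)**2 = ((-4 + 6**2)/(5 + 6**2))**2 = ((-4 + 36)/(5 + 36))**2 = (32/41)**2 = 1024/1681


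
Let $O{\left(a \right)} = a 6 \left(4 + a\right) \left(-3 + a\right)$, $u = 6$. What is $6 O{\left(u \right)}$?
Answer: $6480$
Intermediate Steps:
$O{\left(a \right)} = 6 a \left(-3 + a\right) \left(4 + a\right)$
$6 O{\left(u \right)} = 6 \cdot 6 \cdot 6 \left(-12 + 6 + 6^{2}\right) = 6 \cdot 6 \cdot 6 \left(-12 + 6 + 36\right) = 6 \cdot 6 \cdot 6 \cdot 30 = 6 \cdot 1080 = 6480$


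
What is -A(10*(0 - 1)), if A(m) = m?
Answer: 10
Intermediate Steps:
-A(10*(0 - 1)) = -10*(0 - 1) = -10*(-1) = -1*(-10) = 10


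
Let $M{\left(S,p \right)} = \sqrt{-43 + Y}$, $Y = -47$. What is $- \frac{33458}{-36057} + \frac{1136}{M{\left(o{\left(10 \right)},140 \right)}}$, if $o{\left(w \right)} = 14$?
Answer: $\frac{33458}{36057} - \frac{568 i \sqrt{10}}{15} \approx 0.92792 - 119.74 i$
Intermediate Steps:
$M{\left(S,p \right)} = 3 i \sqrt{10}$ ($M{\left(S,p \right)} = \sqrt{-43 - 47} = \sqrt{-90} = 3 i \sqrt{10}$)
$- \frac{33458}{-36057} + \frac{1136}{M{\left(o{\left(10 \right)},140 \right)}} = - \frac{33458}{-36057} + \frac{1136}{3 i \sqrt{10}} = \left(-33458\right) \left(- \frac{1}{36057}\right) + 1136 \left(- \frac{i \sqrt{10}}{30}\right) = \frac{33458}{36057} - \frac{568 i \sqrt{10}}{15}$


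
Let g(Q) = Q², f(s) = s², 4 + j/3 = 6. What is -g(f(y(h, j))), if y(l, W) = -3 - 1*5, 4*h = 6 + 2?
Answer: -4096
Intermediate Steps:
h = 2 (h = (6 + 2)/4 = (¼)*8 = 2)
j = 6 (j = -12 + 3*6 = -12 + 18 = 6)
y(l, W) = -8 (y(l, W) = -3 - 5 = -8)
-g(f(y(h, j))) = -((-8)²)² = -1*64² = -1*4096 = -4096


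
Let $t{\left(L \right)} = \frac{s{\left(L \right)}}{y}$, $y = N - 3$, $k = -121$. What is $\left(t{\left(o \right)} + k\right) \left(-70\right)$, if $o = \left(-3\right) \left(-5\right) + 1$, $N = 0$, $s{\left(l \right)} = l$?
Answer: $\frac{26530}{3} \approx 8843.3$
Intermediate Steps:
$o = 16$ ($o = 15 + 1 = 16$)
$y = -3$ ($y = 0 - 3 = -3$)
$t{\left(L \right)} = - \frac{L}{3}$ ($t{\left(L \right)} = \frac{L}{-3} = L \left(- \frac{1}{3}\right) = - \frac{L}{3}$)
$\left(t{\left(o \right)} + k\right) \left(-70\right) = \left(\left(- \frac{1}{3}\right) 16 - 121\right) \left(-70\right) = \left(- \frac{16}{3} - 121\right) \left(-70\right) = \left(- \frac{379}{3}\right) \left(-70\right) = \frac{26530}{3}$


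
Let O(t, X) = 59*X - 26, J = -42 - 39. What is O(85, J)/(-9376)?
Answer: 4805/9376 ≈ 0.51248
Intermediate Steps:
J = -81
O(t, X) = -26 + 59*X
O(85, J)/(-9376) = (-26 + 59*(-81))/(-9376) = (-26 - 4779)*(-1/9376) = -4805*(-1/9376) = 4805/9376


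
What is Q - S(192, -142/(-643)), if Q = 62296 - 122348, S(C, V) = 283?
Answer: -60335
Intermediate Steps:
Q = -60052
Q - S(192, -142/(-643)) = -60052 - 1*283 = -60052 - 283 = -60335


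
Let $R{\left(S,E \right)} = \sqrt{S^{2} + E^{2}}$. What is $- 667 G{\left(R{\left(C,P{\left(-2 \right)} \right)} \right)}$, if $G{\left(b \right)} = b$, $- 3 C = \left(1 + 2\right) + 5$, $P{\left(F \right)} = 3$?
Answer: $- \frac{667 \sqrt{145}}{3} \approx -2677.2$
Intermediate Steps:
$C = - \frac{8}{3}$ ($C = - \frac{\left(1 + 2\right) + 5}{3} = - \frac{3 + 5}{3} = \left(- \frac{1}{3}\right) 8 = - \frac{8}{3} \approx -2.6667$)
$R{\left(S,E \right)} = \sqrt{E^{2} + S^{2}}$
$- 667 G{\left(R{\left(C,P{\left(-2 \right)} \right)} \right)} = - 667 \sqrt{3^{2} + \left(- \frac{8}{3}\right)^{2}} = - 667 \sqrt{9 + \frac{64}{9}} = - 667 \sqrt{\frac{145}{9}} = - 667 \frac{\sqrt{145}}{3} = - \frac{667 \sqrt{145}}{3}$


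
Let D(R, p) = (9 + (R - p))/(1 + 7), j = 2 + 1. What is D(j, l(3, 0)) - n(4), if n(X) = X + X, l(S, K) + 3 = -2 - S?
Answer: -11/2 ≈ -5.5000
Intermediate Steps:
l(S, K) = -5 - S (l(S, K) = -3 + (-2 - S) = -5 - S)
j = 3
D(R, p) = 9/8 - p/8 + R/8 (D(R, p) = (9 + R - p)/8 = (9 + R - p)*(1/8) = 9/8 - p/8 + R/8)
n(X) = 2*X
D(j, l(3, 0)) - n(4) = (9/8 - (-5 - 1*3)/8 + (1/8)*3) - 2*4 = (9/8 - (-5 - 3)/8 + 3/8) - 1*8 = (9/8 - 1/8*(-8) + 3/8) - 8 = (9/8 + 1 + 3/8) - 8 = 5/2 - 8 = -11/2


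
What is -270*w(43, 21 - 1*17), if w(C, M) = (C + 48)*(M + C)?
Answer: -1154790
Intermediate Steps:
w(C, M) = (48 + C)*(C + M)
-270*w(43, 21 - 1*17) = -270*(43² + 48*43 + 48*(21 - 1*17) + 43*(21 - 1*17)) = -270*(1849 + 2064 + 48*(21 - 17) + 43*(21 - 17)) = -270*(1849 + 2064 + 48*4 + 43*4) = -270*(1849 + 2064 + 192 + 172) = -270*4277 = -1154790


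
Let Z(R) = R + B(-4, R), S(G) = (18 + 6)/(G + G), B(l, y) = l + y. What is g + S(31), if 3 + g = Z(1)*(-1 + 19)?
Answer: -1197/31 ≈ -38.613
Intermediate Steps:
S(G) = 12/G (S(G) = 24/((2*G)) = 24*(1/(2*G)) = 12/G)
Z(R) = -4 + 2*R (Z(R) = R + (-4 + R) = -4 + 2*R)
g = -39 (g = -3 + (-4 + 2*1)*(-1 + 19) = -3 + (-4 + 2)*18 = -3 - 2*18 = -3 - 36 = -39)
g + S(31) = -39 + 12/31 = -1197/31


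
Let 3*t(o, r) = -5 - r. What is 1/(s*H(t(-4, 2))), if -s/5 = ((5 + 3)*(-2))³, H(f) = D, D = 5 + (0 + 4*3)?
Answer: 1/348160 ≈ 2.8722e-6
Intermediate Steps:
t(o, r) = -5/3 - r/3 (t(o, r) = (-5 - r)/3 = -5/3 - r/3)
D = 17 (D = 5 + (0 + 12) = 5 + 12 = 17)
H(f) = 17
s = 20480 (s = -5*(-8*(5 + 3)³) = -5*(8*(-2))³ = -5*(-16)³ = -5*(-4096) = 20480)
1/(s*H(t(-4, 2))) = 1/(20480*17) = 1/348160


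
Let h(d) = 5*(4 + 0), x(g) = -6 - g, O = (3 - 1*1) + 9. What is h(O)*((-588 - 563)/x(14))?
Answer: 1151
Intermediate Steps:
O = 11 (O = (3 - 1) + 9 = 2 + 9 = 11)
h(d) = 20 (h(d) = 5*4 = 20)
h(O)*((-588 - 563)/x(14)) = 20*((-588 - 563)/(-6 - 1*14)) = 20*(-1151/(-6 - 14)) = 20*(-1151/(-20)) = 20*(-1151*(-1/20)) = 20*(1151/20) = 1151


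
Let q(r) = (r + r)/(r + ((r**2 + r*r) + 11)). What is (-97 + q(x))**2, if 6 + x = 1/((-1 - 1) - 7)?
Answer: 810313156/85849 ≈ 9438.8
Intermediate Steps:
x = -55/9 (x = -6 + 1/((-1 - 1) - 7) = -6 + 1/(-2 - 7) = -6 + 1/(-9) = -6 - 1/9 = -55/9 ≈ -6.1111)
q(r) = 2*r/(11 + r + 2*r**2) (q(r) = (2*r)/(r + ((r**2 + r**2) + 11)) = (2*r)/(r + (2*r**2 + 11)) = (2*r)/(r + (11 + 2*r**2)) = (2*r)/(11 + r + 2*r**2) = 2*r/(11 + r + 2*r**2))
(-97 + q(x))**2 = (-97 + 2*(-55/9)/(11 - 55/9 + 2*(-55/9)**2))**2 = (-97 + 2*(-55/9)/(11 - 55/9 + 2*(3025/81)))**2 = (-97 + 2*(-55/9)/(11 - 55/9 + 6050/81))**2 = (-97 + 2*(-55/9)/(6446/81))**2 = (-97 + 2*(-55/9)*(81/6446))**2 = (-97 - 45/293)**2 = (-28466/293)**2 = 810313156/85849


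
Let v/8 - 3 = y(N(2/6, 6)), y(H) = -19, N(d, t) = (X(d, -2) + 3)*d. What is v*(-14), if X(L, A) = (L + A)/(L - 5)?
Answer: 1792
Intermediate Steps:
X(L, A) = (A + L)/(-5 + L)
N(d, t) = d*(3 + (-2 + d)/(-5 + d)) (N(d, t) = ((-2 + d)/(-5 + d) + 3)*d = (3 + (-2 + d)/(-5 + d))*d = d*(3 + (-2 + d)/(-5 + d)))
v = -128 (v = 24 + 8*(-19) = 24 - 152 = -128)
v*(-14) = -128*(-14) = 1792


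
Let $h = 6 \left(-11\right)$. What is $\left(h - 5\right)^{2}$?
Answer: $5041$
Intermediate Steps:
$h = -66$
$\left(h - 5\right)^{2} = \left(-66 - 5\right)^{2} = \left(-71\right)^{2} = 5041$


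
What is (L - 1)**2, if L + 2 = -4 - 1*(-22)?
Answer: 225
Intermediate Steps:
L = 16 (L = -2 + (-4 - 1*(-22)) = -2 + (-4 + 22) = -2 + 18 = 16)
(L - 1)**2 = (16 - 1)**2 = 15**2 = 225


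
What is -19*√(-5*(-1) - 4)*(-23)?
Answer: 437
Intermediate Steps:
-19*√(-5*(-1) - 4)*(-23) = -19*√(5 - 4)*(-23) = -19*√1*(-23) = -19*1*(-23) = -19*(-23) = 437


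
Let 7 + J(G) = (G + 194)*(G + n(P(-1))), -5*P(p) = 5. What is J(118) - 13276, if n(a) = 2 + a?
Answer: 23845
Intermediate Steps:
P(p) = -1 (P(p) = -1/5*5 = -1)
J(G) = -7 + (1 + G)*(194 + G) (J(G) = -7 + (G + 194)*(G + (2 - 1)) = -7 + (194 + G)*(G + 1) = -7 + (194 + G)*(1 + G) = -7 + (1 + G)*(194 + G))
J(118) - 13276 = (187 + 118**2 + 195*118) - 13276 = (187 + 13924 + 23010) - 13276 = 37121 - 13276 = 23845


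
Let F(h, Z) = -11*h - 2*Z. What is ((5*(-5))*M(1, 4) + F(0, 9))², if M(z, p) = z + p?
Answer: 20449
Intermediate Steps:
M(z, p) = p + z
((5*(-5))*M(1, 4) + F(0, 9))² = ((5*(-5))*(4 + 1) + (-11*0 - 2*9))² = (-25*5 + (0 - 18))² = (-125 - 18)² = (-143)² = 20449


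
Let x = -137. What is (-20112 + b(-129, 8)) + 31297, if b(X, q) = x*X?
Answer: 28858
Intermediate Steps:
b(X, q) = -137*X
(-20112 + b(-129, 8)) + 31297 = (-20112 - 137*(-129)) + 31297 = (-20112 + 17673) + 31297 = -2439 + 31297 = 28858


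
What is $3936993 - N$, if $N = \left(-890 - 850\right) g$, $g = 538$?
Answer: $4873113$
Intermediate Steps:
$N = -936120$ ($N = \left(-890 - 850\right) 538 = \left(-1740\right) 538 = -936120$)
$3936993 - N = 3936993 - -936120 = 3936993 + 936120 = 4873113$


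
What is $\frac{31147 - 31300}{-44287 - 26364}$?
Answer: $\frac{153}{70651} \approx 0.0021656$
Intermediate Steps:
$\frac{31147 - 31300}{-44287 - 26364} = - \frac{153}{-70651} = \left(-153\right) \left(- \frac{1}{70651}\right) = \frac{153}{70651}$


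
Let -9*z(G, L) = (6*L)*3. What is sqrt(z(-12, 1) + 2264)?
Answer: sqrt(2262) ≈ 47.560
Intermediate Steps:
z(G, L) = -2*L (z(G, L) = -6*L*3/9 = -2*L)
sqrt(z(-12, 1) + 2264) = sqrt(-2*1 + 2264) = sqrt(-2 + 2264) = sqrt(2262)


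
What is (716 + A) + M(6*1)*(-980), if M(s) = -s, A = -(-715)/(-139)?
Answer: 916129/139 ≈ 6590.9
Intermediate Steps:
A = -715/139 (A = -(-715)*(-1)/139 = -1*715/139 = -715/139 ≈ -5.1439)
(716 + A) + M(6*1)*(-980) = (716 - 715/139) - 6*(-980) = 98809/139 - 1*6*(-980) = 98809/139 - 6*(-980) = 98809/139 + 5880 = 916129/139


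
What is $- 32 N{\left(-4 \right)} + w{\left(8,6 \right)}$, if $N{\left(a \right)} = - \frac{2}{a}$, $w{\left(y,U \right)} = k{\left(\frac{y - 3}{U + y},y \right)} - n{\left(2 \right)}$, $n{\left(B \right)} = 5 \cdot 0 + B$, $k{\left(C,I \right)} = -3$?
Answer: $-21$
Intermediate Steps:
$n{\left(B \right)} = B$ ($n{\left(B \right)} = 0 + B = B$)
$w{\left(y,U \right)} = -5$ ($w{\left(y,U \right)} = -3 - 2 = -5$)
$- 32 N{\left(-4 \right)} + w{\left(8,6 \right)} = - 32 \left(- \frac{2}{-4}\right) - 5 = - 32 \left(\left(-2\right) \left(- \frac{1}{4}\right)\right) - 5 = \left(-32\right) \frac{1}{2} - 5 = -16 - 5 = -21$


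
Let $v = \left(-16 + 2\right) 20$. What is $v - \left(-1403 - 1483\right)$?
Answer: $2606$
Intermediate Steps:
$v = -280$ ($v = \left(-14\right) 20 = -280$)
$v - \left(-1403 - 1483\right) = -280 - \left(-1403 - 1483\right) = -280 - -2886 = -280 + 2886 = 2606$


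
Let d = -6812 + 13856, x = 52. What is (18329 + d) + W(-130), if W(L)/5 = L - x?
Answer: 24463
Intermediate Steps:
d = 7044
W(L) = -260 + 5*L (W(L) = 5*(L - 1*52) = 5*(L - 52) = 5*(-52 + L) = -260 + 5*L)
(18329 + d) + W(-130) = (18329 + 7044) + (-260 + 5*(-130)) = 25373 + (-260 - 650) = 25373 - 910 = 24463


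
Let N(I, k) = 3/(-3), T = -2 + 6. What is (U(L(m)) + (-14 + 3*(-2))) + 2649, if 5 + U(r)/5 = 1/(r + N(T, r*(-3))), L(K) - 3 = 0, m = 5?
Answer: 5213/2 ≈ 2606.5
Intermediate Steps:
T = 4
L(K) = 3 (L(K) = 3 + 0 = 3)
N(I, k) = -1 (N(I, k) = 3*(-⅓) = -1)
U(r) = -25 + 5/(-1 + r) (U(r) = -25 + 5/(r - 1) = -25 + 5/(-1 + r))
(U(L(m)) + (-14 + 3*(-2))) + 2649 = (5*(6 - 5*3)/(-1 + 3) + (-14 + 3*(-2))) + 2649 = (5*(6 - 15)/2 + (-14 - 6)) + 2649 = (5*(½)*(-9) - 20) + 2649 = (-45/2 - 20) + 2649 = -85/2 + 2649 = 5213/2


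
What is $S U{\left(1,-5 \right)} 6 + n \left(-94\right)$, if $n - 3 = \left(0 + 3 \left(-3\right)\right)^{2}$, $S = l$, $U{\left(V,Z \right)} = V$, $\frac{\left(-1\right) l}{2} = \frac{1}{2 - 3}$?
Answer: $-7884$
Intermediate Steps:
$l = 2$ ($l = - \frac{2}{2 - 3} = - \frac{2}{-1} = \left(-2\right) \left(-1\right) = 2$)
$S = 2$
$n = 84$ ($n = 3 + \left(0 + 3 \left(-3\right)\right)^{2} = 3 + \left(0 - 9\right)^{2} = 3 + \left(-9\right)^{2} = 3 + 81 = 84$)
$S U{\left(1,-5 \right)} 6 + n \left(-94\right) = 2 \cdot 1 \cdot 6 + 84 \left(-94\right) = 2 \cdot 6 - 7896 = 12 - 7896 = -7884$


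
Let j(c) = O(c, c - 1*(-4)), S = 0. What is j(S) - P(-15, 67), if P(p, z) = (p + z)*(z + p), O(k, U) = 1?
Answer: -2703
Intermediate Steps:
j(c) = 1
P(p, z) = (p + z)² (P(p, z) = (p + z)*(p + z) = (p + z)²)
j(S) - P(-15, 67) = 1 - (-15 + 67)² = 1 - 1*52² = 1 - 1*2704 = 1 - 2704 = -2703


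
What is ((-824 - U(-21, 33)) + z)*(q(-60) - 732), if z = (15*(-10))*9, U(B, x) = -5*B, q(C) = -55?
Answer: 1793573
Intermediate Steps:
z = -1350 (z = -150*9 = -1350)
((-824 - U(-21, 33)) + z)*(q(-60) - 732) = ((-824 - (-5)*(-21)) - 1350)*(-55 - 732) = ((-824 - 1*105) - 1350)*(-787) = ((-824 - 105) - 1350)*(-787) = (-929 - 1350)*(-787) = -2279*(-787) = 1793573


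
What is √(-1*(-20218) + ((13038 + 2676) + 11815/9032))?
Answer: 3*√81425898318/4516 ≈ 189.56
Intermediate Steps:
√(-1*(-20218) + ((13038 + 2676) + 11815/9032)) = √(20218 + (15714 + 11815*(1/9032))) = √(20218 + (15714 + 11815/9032)) = √(20218 + 141940663/9032) = √(324549639/9032) = 3*√81425898318/4516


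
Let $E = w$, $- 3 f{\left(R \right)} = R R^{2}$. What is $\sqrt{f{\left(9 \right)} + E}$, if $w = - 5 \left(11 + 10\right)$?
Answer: $2 i \sqrt{87} \approx 18.655 i$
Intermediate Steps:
$f{\left(R \right)} = - \frac{R^{3}}{3}$ ($f{\left(R \right)} = - \frac{R R^{2}}{3} = - \frac{R^{3}}{3}$)
$w = -105$ ($w = \left(-5\right) 21 = -105$)
$E = -105$
$\sqrt{f{\left(9 \right)} + E} = \sqrt{- \frac{9^{3}}{3} - 105} = \sqrt{\left(- \frac{1}{3}\right) 729 - 105} = \sqrt{-243 - 105} = \sqrt{-348} = 2 i \sqrt{87}$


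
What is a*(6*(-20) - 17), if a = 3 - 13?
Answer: 1370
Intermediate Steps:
a = -10
a*(6*(-20) - 17) = -10*(6*(-20) - 17) = -10*(-120 - 17) = -10*(-137) = 1370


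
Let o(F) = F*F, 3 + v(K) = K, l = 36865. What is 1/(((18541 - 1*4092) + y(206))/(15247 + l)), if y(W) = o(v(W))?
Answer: 26056/27829 ≈ 0.93629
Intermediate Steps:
v(K) = -3 + K
o(F) = F²
y(W) = (-3 + W)²
1/(((18541 - 1*4092) + y(206))/(15247 + l)) = 1/(((18541 - 1*4092) + (-3 + 206)²)/(15247 + 36865)) = 1/(((18541 - 4092) + 203²)/52112) = 1/((14449 + 41209)*(1/52112)) = 1/(55658*(1/52112)) = 1/(27829/26056) = 26056/27829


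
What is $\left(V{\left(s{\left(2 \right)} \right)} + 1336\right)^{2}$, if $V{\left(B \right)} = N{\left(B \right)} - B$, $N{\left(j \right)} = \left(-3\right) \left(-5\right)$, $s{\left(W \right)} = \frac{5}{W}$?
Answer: $\frac{7273809}{4} \approx 1.8185 \cdot 10^{6}$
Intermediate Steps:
$N{\left(j \right)} = 15$
$V{\left(B \right)} = 15 - B$
$\left(V{\left(s{\left(2 \right)} \right)} + 1336\right)^{2} = \left(\left(15 - \frac{5}{2}\right) + 1336\right)^{2} = \left(\frac{25}{2} + 1336\right)^{2} = \left(\frac{2697}{2}\right)^{2} = \frac{7273809}{4}$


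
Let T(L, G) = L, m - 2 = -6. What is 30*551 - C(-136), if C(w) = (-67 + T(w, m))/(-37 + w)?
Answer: 2859487/173 ≈ 16529.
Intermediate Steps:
m = -4 (m = 2 - 6 = -4)
C(w) = (-67 + w)/(-37 + w)
30*551 - C(-136) = 30*551 - (-67 - 136)/(-37 - 136) = 16530 - (-203)/(-173) = 16530 - (-1)*(-203)/173 = 16530 - 1*203/173 = 16530 - 203/173 = 2859487/173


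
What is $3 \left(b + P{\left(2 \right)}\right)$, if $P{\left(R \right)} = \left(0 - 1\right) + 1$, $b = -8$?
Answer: $-24$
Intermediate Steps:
$P{\left(R \right)} = 0$ ($P{\left(R \right)} = -1 + 1 = 0$)
$3 \left(b + P{\left(2 \right)}\right) = 3 \left(-8 + 0\right) = 3 \left(-8\right) = -24$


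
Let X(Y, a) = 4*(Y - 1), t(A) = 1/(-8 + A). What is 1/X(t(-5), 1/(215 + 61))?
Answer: -13/56 ≈ -0.23214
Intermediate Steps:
X(Y, a) = -4 + 4*Y (X(Y, a) = 4*(-1 + Y) = -4 + 4*Y)
1/X(t(-5), 1/(215 + 61)) = 1/(-4 + 4/(-8 - 5)) = 1/(-4 + 4/(-13)) = 1/(-4 + 4*(-1/13)) = 1/(-4 - 4/13) = 1/(-56/13) = -13/56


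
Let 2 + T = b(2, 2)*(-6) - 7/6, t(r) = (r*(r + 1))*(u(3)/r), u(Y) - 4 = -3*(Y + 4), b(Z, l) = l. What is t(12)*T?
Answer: 20111/6 ≈ 3351.8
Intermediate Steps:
u(Y) = -8 - 3*Y (u(Y) = 4 - 3*(Y + 4) = 4 - 3*(4 + Y) = 4 + (-12 - 3*Y) = -8 - 3*Y)
t(r) = -17 - 17*r (t(r) = (r*(r + 1))*((-8 - 3*3)/r) = (r*(1 + r))*((-8 - 9)/r) = (r*(1 + r))*(-17/r) = -17 - 17*r)
T = -91/6 (T = -2 + (2*(-6) - 7/6) = -2 + (-12 - 7*1/6) = -2 + (-12 - 7/6) = -2 - 79/6 = -91/6 ≈ -15.167)
t(12)*T = (-17 - 17*12)*(-91/6) = (-17 - 204)*(-91/6) = -221*(-91/6) = 20111/6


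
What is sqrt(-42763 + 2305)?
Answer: I*sqrt(40458) ≈ 201.14*I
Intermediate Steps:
sqrt(-42763 + 2305) = sqrt(-40458) = I*sqrt(40458)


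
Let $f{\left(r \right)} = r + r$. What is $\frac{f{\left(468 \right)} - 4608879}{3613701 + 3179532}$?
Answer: $- \frac{1535981}{2264411} \approx -0.67831$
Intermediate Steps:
$f{\left(r \right)} = 2 r$
$\frac{f{\left(468 \right)} - 4608879}{3613701 + 3179532} = \frac{2 \cdot 468 - 4608879}{3613701 + 3179532} = \frac{936 - 4608879}{6793233} = \left(-4607943\right) \frac{1}{6793233} = - \frac{1535981}{2264411}$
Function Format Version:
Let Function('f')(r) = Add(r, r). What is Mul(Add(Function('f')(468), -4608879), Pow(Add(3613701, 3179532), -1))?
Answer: Rational(-1535981, 2264411) ≈ -0.67831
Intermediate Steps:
Function('f')(r) = Mul(2, r)
Mul(Add(Function('f')(468), -4608879), Pow(Add(3613701, 3179532), -1)) = Mul(Add(Mul(2, 468), -4608879), Pow(Add(3613701, 3179532), -1)) = Mul(Add(936, -4608879), Pow(6793233, -1)) = Mul(-4607943, Rational(1, 6793233)) = Rational(-1535981, 2264411)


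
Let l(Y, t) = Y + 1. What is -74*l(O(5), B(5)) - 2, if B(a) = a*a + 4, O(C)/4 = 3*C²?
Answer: -22276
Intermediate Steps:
O(C) = 12*C² (O(C) = 4*(3*C²) = 12*C²)
B(a) = 4 + a² (B(a) = a² + 4 = 4 + a²)
l(Y, t) = 1 + Y
-74*l(O(5), B(5)) - 2 = -74*(1 + 12*5²) - 2 = -74*(1 + 12*25) - 2 = -74*(1 + 300) - 2 = -74*301 - 2 = -22274 - 2 = -22276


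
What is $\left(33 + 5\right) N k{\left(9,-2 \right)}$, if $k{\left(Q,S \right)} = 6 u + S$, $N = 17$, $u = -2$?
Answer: $-9044$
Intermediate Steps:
$k{\left(Q,S \right)} = -12 + S$ ($k{\left(Q,S \right)} = 6 \left(-2\right) + S = -12 + S$)
$\left(33 + 5\right) N k{\left(9,-2 \right)} = \left(33 + 5\right) 17 \left(-12 - 2\right) = 38 \cdot 17 \left(-14\right) = 646 \left(-14\right) = -9044$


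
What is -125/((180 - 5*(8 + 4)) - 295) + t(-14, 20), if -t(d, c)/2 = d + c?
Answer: -79/7 ≈ -11.286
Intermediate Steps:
t(d, c) = -2*c - 2*d (t(d, c) = -2*(d + c) = -2*(c + d) = -2*c - 2*d)
-125/((180 - 5*(8 + 4)) - 295) + t(-14, 20) = -125/((180 - 5*(8 + 4)) - 295) + (-2*20 - 2*(-14)) = -125/((180 - 5*12) - 295) + (-40 + 28) = -125/((180 - 60) - 295) - 12 = -125/(120 - 295) - 12 = -125/(-175) - 12 = -125*(-1/175) - 12 = 5/7 - 12 = -79/7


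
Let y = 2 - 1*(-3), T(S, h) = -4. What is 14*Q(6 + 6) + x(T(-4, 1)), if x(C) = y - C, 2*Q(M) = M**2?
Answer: 1017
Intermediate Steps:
Q(M) = M**2/2
y = 5 (y = 2 + 3 = 5)
x(C) = 5 - C
14*Q(6 + 6) + x(T(-4, 1)) = 14*((6 + 6)**2/2) + (5 - 1*(-4)) = 14*((1/2)*12**2) + (5 + 4) = 14*((1/2)*144) + 9 = 14*72 + 9 = 1008 + 9 = 1017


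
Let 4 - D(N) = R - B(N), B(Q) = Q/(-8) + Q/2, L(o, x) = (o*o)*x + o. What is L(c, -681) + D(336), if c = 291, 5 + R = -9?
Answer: -57667326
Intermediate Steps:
R = -14 (R = -5 - 9 = -14)
L(o, x) = o + x*o² (L(o, x) = o²*x + o = x*o² + o = o + x*o²)
B(Q) = 3*Q/8 (B(Q) = Q*(-⅛) + Q*(½) = -Q/8 + Q/2 = 3*Q/8)
D(N) = 18 + 3*N/8 (D(N) = 4 - (-14 - 3*N/8) = 4 + (14 + 3*N/8) = 18 + 3*N/8)
L(c, -681) + D(336) = 291*(1 + 291*(-681)) + (18 + (3/8)*336) = 291*(1 - 198171) + (18 + 126) = 291*(-198170) + 144 = -57667470 + 144 = -57667326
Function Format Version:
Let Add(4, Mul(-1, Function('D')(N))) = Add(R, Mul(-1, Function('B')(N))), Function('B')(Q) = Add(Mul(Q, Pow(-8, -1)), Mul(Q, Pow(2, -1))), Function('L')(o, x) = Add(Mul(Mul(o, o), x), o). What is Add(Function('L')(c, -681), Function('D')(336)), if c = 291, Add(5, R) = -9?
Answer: -57667326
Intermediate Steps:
R = -14 (R = Add(-5, -9) = -14)
Function('L')(o, x) = Add(o, Mul(x, Pow(o, 2))) (Function('L')(o, x) = Add(Mul(Pow(o, 2), x), o) = Add(Mul(x, Pow(o, 2)), o) = Add(o, Mul(x, Pow(o, 2))))
Function('B')(Q) = Mul(Rational(3, 8), Q) (Function('B')(Q) = Add(Mul(Q, Rational(-1, 8)), Mul(Q, Rational(1, 2))) = Add(Mul(Rational(-1, 8), Q), Mul(Rational(1, 2), Q)) = Mul(Rational(3, 8), Q))
Function('D')(N) = Add(18, Mul(Rational(3, 8), N)) (Function('D')(N) = Add(4, Mul(-1, Add(-14, Mul(-1, Mul(Rational(3, 8), N))))) = Add(4, Mul(-1, Add(-14, Mul(Rational(-3, 8), N)))) = Add(4, Add(14, Mul(Rational(3, 8), N))) = Add(18, Mul(Rational(3, 8), N)))
Add(Function('L')(c, -681), Function('D')(336)) = Add(Mul(291, Add(1, Mul(291, -681))), Add(18, Mul(Rational(3, 8), 336))) = Add(Mul(291, Add(1, -198171)), Add(18, 126)) = Add(Mul(291, -198170), 144) = Add(-57667470, 144) = -57667326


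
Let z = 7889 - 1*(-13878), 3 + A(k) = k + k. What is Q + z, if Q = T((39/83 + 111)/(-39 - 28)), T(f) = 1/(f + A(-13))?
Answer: 3711725046/170521 ≈ 21767.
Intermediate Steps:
A(k) = -3 + 2*k (A(k) = -3 + (k + k) = -3 + 2*k)
T(f) = 1/(-29 + f) (T(f) = 1/(f + (-3 + 2*(-13))) = 1/(f + (-3 - 26)) = 1/(f - 29) = 1/(-29 + f))
z = 21767 (z = 7889 + 13878 = 21767)
Q = -5561/170521 (Q = 1/(-29 + (39/83 + 111)/(-39 - 28)) = 1/(-29 + (39*(1/83) + 111)/(-67)) = 1/(-29 + (39/83 + 111)*(-1/67)) = 1/(-29 + (9252/83)*(-1/67)) = 1/(-29 - 9252/5561) = 1/(-170521/5561) = -5561/170521 ≈ -0.032612)
Q + z = -5561/170521 + 21767 = 3711725046/170521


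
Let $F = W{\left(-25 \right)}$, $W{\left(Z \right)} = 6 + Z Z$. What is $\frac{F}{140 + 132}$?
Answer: $\frac{631}{272} \approx 2.3199$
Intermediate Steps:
$W{\left(Z \right)} = 6 + Z^{2}$
$F = 631$ ($F = 6 + \left(-25\right)^{2} = 6 + 625 = 631$)
$\frac{F}{140 + 132} = \frac{1}{140 + 132} \cdot 631 = \frac{1}{272} \cdot 631 = \frac{631}{272}$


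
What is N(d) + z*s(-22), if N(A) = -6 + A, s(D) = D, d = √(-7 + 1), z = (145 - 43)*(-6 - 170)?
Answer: 394938 + I*√6 ≈ 3.9494e+5 + 2.4495*I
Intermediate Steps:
z = -17952 (z = 102*(-176) = -17952)
d = I*√6 (d = √(-6) = I*√6 ≈ 2.4495*I)
N(d) + z*s(-22) = (-6 + I*√6) - 17952*(-22) = (-6 + I*√6) + 394944 = 394938 + I*√6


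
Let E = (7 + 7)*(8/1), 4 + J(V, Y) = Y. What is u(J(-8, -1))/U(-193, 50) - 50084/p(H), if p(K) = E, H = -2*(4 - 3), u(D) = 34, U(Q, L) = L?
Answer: -312549/700 ≈ -446.50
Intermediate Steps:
J(V, Y) = -4 + Y
E = 112 (E = 14*(8*1) = 14*8 = 112)
H = -2 (H = -2*1 = -2)
p(K) = 112
u(J(-8, -1))/U(-193, 50) - 50084/p(H) = 34/50 - 50084/112 = 34*(1/50) - 50084*1/112 = 17/25 - 12521/28 = -312549/700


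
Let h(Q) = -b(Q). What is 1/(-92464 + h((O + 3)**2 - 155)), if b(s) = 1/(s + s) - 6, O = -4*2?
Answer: -260/24039079 ≈ -1.0816e-5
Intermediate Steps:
O = -8
b(s) = -6 + 1/(2*s) (b(s) = 1/(2*s) - 6 = -6 + 1/(2*s))
h(Q) = 6 - 1/(2*Q) (h(Q) = -(-6 + 1/(2*Q)) = 6 - 1/(2*Q))
1/(-92464 + h((O + 3)**2 - 155)) = 1/(-92464 + (6 - 1/(2*((-8 + 3)**2 - 155)))) = 1/(-92464 + (6 - 1/(2*((-5)**2 - 155)))) = 1/(-92464 + (6 - 1/(2*(25 - 155)))) = 1/(-92464 + (6 - 1/2/(-130))) = 1/(-92464 + (6 - 1/2*(-1/130))) = 1/(-92464 + (6 + 1/260)) = 1/(-92464 + 1561/260) = 1/(-24039079/260) = -260/24039079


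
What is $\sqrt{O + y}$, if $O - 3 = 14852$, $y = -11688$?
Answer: $\sqrt{3167} \approx 56.276$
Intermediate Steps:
$O = 14855$ ($O = 3 + 14852 = 14855$)
$\sqrt{O + y} = \sqrt{14855 - 11688} = \sqrt{3167}$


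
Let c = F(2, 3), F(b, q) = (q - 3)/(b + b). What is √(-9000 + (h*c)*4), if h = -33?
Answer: 30*I*√10 ≈ 94.868*I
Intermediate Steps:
F(b, q) = (-3 + q)/(2*b) (F(b, q) = (-3 + q)/((2*b)) = (-3 + q)*(1/(2*b)) = (-3 + q)/(2*b))
c = 0 (c = (½)*(-3 + 3)/2 = (½)*(½)*0 = 0)
√(-9000 + (h*c)*4) = √(-9000 - 33*0*4) = √(-9000 + 0*4) = √(-9000 + 0) = √(-9000) = 30*I*√10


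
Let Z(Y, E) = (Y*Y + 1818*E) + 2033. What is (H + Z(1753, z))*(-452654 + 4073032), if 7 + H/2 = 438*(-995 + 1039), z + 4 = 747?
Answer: 16162620042788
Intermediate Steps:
z = 743 (z = -4 + 747 = 743)
Z(Y, E) = 2033 + Y**2 + 1818*E (Z(Y, E) = (Y**2 + 1818*E) + 2033 = 2033 + Y**2 + 1818*E)
H = 38530 (H = -14 + 2*(438*(-995 + 1039)) = -14 + 2*(438*44) = -14 + 2*19272 = -14 + 38544 = 38530)
(H + Z(1753, z))*(-452654 + 4073032) = (38530 + (2033 + 1753**2 + 1818*743))*(-452654 + 4073032) = (38530 + (2033 + 3073009 + 1350774))*3620378 = (38530 + 4425816)*3620378 = 4464346*3620378 = 16162620042788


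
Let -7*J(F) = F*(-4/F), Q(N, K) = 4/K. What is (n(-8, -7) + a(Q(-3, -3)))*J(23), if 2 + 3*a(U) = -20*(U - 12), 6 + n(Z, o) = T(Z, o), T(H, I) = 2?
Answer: 3032/63 ≈ 48.127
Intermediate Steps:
n(Z, o) = -4 (n(Z, o) = -6 + 2 = -4)
a(U) = 238/3 - 20*U/3 (a(U) = -⅔ + (-20*(U - 12))/3 = -⅔ + (-20*(-12 + U))/3 = -⅔ + (240 - 20*U)/3 = -⅔ + (80 - 20*U/3) = 238/3 - 20*U/3)
J(F) = 4/7 (J(F) = -F*(-4/F)/7 = -⅐*(-4) = 4/7)
(n(-8, -7) + a(Q(-3, -3)))*J(23) = (-4 + (238/3 - 80/(3*(-3))))*(4/7) = (-4 + (238/3 - 80*(-1)/(3*3)))*(4/7) = (-4 + (238/3 - 20/3*(-4/3)))*(4/7) = (-4 + (238/3 + 80/9))*(4/7) = (-4 + 794/9)*(4/7) = (758/9)*(4/7) = 3032/63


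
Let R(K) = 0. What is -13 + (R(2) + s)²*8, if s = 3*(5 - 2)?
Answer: 635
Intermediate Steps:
s = 9 (s = 3*3 = 9)
-13 + (R(2) + s)²*8 = -13 + (0 + 9)²*8 = -13 + 9²*8 = -13 + 81*8 = -13 + 648 = 635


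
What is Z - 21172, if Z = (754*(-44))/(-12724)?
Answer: -67339838/3181 ≈ -21169.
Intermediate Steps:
Z = 8294/3181 (Z = -33176*(-1/12724) = 8294/3181 ≈ 2.6074)
Z - 21172 = 8294/3181 - 21172 = -67339838/3181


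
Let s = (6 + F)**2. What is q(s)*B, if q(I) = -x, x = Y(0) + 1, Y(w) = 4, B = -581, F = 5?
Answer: 2905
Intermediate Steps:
x = 5 (x = 4 + 1 = 5)
s = 121 (s = (6 + 5)**2 = 11**2 = 121)
q(I) = -5 (q(I) = -1*5 = -5)
q(s)*B = -5*(-581) = 2905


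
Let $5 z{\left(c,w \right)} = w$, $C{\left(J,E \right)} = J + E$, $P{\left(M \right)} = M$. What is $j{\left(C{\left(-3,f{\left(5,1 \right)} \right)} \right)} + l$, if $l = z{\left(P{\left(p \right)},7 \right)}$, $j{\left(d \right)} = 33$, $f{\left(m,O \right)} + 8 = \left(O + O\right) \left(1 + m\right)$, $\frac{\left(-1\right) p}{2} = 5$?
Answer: $\frac{172}{5} \approx 34.4$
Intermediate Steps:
$p = -10$ ($p = \left(-2\right) 5 = -10$)
$f{\left(m,O \right)} = -8 + 2 O \left(1 + m\right)$ ($f{\left(m,O \right)} = -8 + \left(O + O\right) \left(1 + m\right) = -8 + 2 O \left(1 + m\right)$)
$C{\left(J,E \right)} = E + J$
$z{\left(c,w \right)} = \frac{w}{5}$
$l = \frac{7}{5}$ ($l = \frac{1}{5} \cdot 7 = \frac{7}{5} \approx 1.4$)
$j{\left(C{\left(-3,f{\left(5,1 \right)} \right)} \right)} + l = 33 + \frac{7}{5} = \frac{172}{5}$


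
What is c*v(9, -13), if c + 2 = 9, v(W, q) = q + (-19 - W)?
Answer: -287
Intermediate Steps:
v(W, q) = -19 + q - W
c = 7 (c = -2 + 9 = 7)
c*v(9, -13) = 7*(-19 - 13 - 1*9) = 7*(-19 - 13 - 9) = 7*(-41) = -287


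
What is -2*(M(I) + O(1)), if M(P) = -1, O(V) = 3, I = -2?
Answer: -4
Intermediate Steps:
-2*(M(I) + O(1)) = -2*(-1 + 3) = -2*2 = -4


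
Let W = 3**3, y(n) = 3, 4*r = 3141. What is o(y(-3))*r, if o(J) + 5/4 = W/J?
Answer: 97371/16 ≈ 6085.7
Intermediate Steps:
r = 3141/4 (r = (1/4)*3141 = 3141/4 ≈ 785.25)
W = 27
o(J) = -5/4 + 27/J
o(y(-3))*r = (-5/4 + 27/3)*(3141/4) = (-5/4 + 27*(1/3))*(3141/4) = (-5/4 + 9)*(3141/4) = (31/4)*(3141/4) = 97371/16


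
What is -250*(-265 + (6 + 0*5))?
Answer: 64750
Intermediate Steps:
-250*(-265 + (6 + 0*5)) = -250*(-265 + (6 + 0)) = -250*(-265 + 6) = -250*(-259) = 64750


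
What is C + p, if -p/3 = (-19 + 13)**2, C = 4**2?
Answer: -92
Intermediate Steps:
C = 16
p = -108 (p = -3*(-19 + 13)**2 = -3*(-6)**2 = -3*36 = -108)
C + p = 16 - 108 = -92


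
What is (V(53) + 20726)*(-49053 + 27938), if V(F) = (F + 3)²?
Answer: -503846130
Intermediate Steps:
V(F) = (3 + F)²
(V(53) + 20726)*(-49053 + 27938) = ((3 + 53)² + 20726)*(-49053 + 27938) = (56² + 20726)*(-21115) = (3136 + 20726)*(-21115) = 23862*(-21115) = -503846130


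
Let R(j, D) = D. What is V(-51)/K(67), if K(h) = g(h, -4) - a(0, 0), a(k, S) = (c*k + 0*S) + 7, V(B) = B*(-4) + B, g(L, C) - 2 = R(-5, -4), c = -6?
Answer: -17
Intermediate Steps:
g(L, C) = -2 (g(L, C) = 2 - 4 = -2)
V(B) = -3*B (V(B) = -4*B + B = -3*B)
a(k, S) = 7 - 6*k (a(k, S) = (-6*k + 0*S) + 7 = (-6*k + 0) + 7 = -6*k + 7 = 7 - 6*k)
K(h) = -9 (K(h) = -2 - (7 - 6*0) = -2 - (7 + 0) = -2 - 1*7 = -2 - 7 = -9)
V(-51)/K(67) = -3*(-51)/(-9) = 153*(-⅑) = -17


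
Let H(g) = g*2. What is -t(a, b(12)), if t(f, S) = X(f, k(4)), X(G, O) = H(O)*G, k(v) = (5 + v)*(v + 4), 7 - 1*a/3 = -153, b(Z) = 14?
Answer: -69120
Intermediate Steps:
H(g) = 2*g
a = 480 (a = 21 - 3*(-153) = 21 + 459 = 480)
k(v) = (4 + v)*(5 + v) (k(v) = (5 + v)*(4 + v) = (4 + v)*(5 + v))
X(G, O) = 2*G*O (X(G, O) = (2*O)*G = 2*G*O)
t(f, S) = 144*f (t(f, S) = 2*f*(20 + 4² + 9*4) = 2*f*(20 + 16 + 36) = 2*f*72 = 144*f)
-t(a, b(12)) = -144*480 = -1*69120 = -69120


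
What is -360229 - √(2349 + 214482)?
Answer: -360229 - √216831 ≈ -3.6069e+5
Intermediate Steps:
-360229 - √(2349 + 214482) = -360229 - √216831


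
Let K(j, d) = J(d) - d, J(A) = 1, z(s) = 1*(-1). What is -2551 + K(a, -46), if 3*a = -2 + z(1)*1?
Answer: -2504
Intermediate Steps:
z(s) = -1
a = -1 (a = (-2 - 1*1)/3 = (-2 - 1)/3 = (1/3)*(-3) = -1)
K(j, d) = 1 - d
-2551 + K(a, -46) = -2551 + (1 - 1*(-46)) = -2551 + (1 + 46) = -2551 + 47 = -2504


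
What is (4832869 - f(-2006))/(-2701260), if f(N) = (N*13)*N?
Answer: 5275511/300140 ≈ 17.577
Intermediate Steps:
f(N) = 13*N² (f(N) = (13*N)*N = 13*N²)
(4832869 - f(-2006))/(-2701260) = (4832869 - 13*(-2006)²)/(-2701260) = (4832869 - 13*4024036)*(-1/2701260) = (4832869 - 1*52312468)*(-1/2701260) = (4832869 - 52312468)*(-1/2701260) = -47479599*(-1/2701260) = 5275511/300140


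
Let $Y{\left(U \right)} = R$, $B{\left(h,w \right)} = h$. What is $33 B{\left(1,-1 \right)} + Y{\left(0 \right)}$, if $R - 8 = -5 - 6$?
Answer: $30$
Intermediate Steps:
$R = -3$ ($R = 8 - 11 = -3$)
$Y{\left(U \right)} = -3$
$33 B{\left(1,-1 \right)} + Y{\left(0 \right)} = 33 \cdot 1 - 3 = 33 - 3 = 30$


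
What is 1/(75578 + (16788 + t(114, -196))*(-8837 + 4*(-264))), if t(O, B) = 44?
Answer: -1/166443398 ≈ -6.0081e-9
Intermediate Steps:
1/(75578 + (16788 + t(114, -196))*(-8837 + 4*(-264))) = 1/(75578 + (16788 + 44)*(-8837 + 4*(-264))) = 1/(75578 + 16832*(-8837 - 1056)) = 1/(75578 + 16832*(-9893)) = 1/(75578 - 166518976) = 1/(-166443398) = -1/166443398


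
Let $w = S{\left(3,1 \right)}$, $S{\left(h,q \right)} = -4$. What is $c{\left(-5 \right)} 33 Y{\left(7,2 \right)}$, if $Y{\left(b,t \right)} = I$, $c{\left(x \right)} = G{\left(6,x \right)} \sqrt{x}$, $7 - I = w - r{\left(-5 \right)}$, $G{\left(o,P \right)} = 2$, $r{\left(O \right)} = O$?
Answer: $396 i \sqrt{5} \approx 885.48 i$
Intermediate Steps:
$w = -4$
$I = 6$ ($I = 7 - \left(-4 - -5\right) = 7 - \left(-4 + 5\right) = 7 - 1 = 6$)
$c{\left(x \right)} = 2 \sqrt{x}$
$Y{\left(b,t \right)} = 6$
$c{\left(-5 \right)} 33 Y{\left(7,2 \right)} = 2 \sqrt{-5} \cdot 33 \cdot 6 = 2 i \sqrt{5} \cdot 33 \cdot 6 = 66 i \sqrt{5} \cdot 6 = 396 i \sqrt{5}$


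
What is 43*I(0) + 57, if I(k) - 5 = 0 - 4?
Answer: 100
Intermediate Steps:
I(k) = 1 (I(k) = 5 + (0 - 4) = 5 - 4 = 1)
43*I(0) + 57 = 43*1 + 57 = 43 + 57 = 100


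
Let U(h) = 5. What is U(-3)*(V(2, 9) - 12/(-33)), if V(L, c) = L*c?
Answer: 1010/11 ≈ 91.818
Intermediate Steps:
U(-3)*(V(2, 9) - 12/(-33)) = 5*(2*9 - 12/(-33)) = 5*(18 - 12*(-1/33)) = 5*(18 + 4/11) = 5*(202/11) = 1010/11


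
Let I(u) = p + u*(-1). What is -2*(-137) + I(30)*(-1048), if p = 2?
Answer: 29618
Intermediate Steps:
I(u) = 2 - u (I(u) = 2 + u*(-1) = 2 - u)
-2*(-137) + I(30)*(-1048) = -2*(-137) + (2 - 1*30)*(-1048) = 274 + (2 - 30)*(-1048) = 274 - 28*(-1048) = 274 + 29344 = 29618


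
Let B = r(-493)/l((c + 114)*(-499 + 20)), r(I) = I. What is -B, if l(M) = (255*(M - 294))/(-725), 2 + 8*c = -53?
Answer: 6728/247713 ≈ 0.027160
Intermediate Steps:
c = -55/8 (c = -¼ + (⅛)*(-53) = -¼ - 53/8 = -55/8 ≈ -6.8750)
l(M) = 14994/145 - 51*M/145 (l(M) = (255*(-294 + M))*(-1/725) = (-74970 + 255*M)*(-1/725) = 14994/145 - 51*M/145)
B = -6728/247713 (B = -493/(14994/145 - 51*(-55/8 + 114)*(-499 + 20)/145) = -493/(14994/145 - 43707*(-479)/1160) = -493/(14994/145 - 51/145*(-410503/8)) = -493/(14994/145 + 20935653/1160) = -493/4211121/232 = -493*232/4211121 = -6728/247713 ≈ -0.027160)
-B = -1*(-6728/247713) = 6728/247713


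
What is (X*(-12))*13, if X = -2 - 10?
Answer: 1872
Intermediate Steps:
X = -12
(X*(-12))*13 = -12*(-12)*13 = 144*13 = 1872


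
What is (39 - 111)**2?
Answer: 5184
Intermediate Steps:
(39 - 111)**2 = (-72)**2 = 5184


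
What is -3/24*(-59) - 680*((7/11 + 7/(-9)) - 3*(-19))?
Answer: -30615919/792 ≈ -38656.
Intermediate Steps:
-3/24*(-59) - 680*((7/11 + 7/(-9)) - 3*(-19)) = -3*1/24*(-59) - 680*((7*(1/11) + 7*(-⅑)) + 57) = -⅛*(-59) - 680*((7/11 - 7/9) + 57) = 59/8 - 680*(-14/99 + 57) = 59/8 - 680*5629/99 = 59/8 - 3827720/99 = -30615919/792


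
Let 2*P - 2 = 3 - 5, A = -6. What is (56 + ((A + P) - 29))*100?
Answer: 2100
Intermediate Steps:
P = 0 (P = 1 + (3 - 5)/2 = 1 + (½)*(-2) = 1 - 1 = 0)
(56 + ((A + P) - 29))*100 = (56 + ((-6 + 0) - 29))*100 = (56 + (-6 - 29))*100 = (56 - 35)*100 = 21*100 = 2100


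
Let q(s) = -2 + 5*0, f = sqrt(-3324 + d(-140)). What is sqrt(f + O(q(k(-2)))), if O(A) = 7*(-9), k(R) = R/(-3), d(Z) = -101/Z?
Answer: sqrt(-308700 + 70*I*sqrt(16284065))/70 ≈ 3.3463 + 8.6138*I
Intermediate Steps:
k(R) = -R/3 (k(R) = R*(-1/3) = -R/3)
f = I*sqrt(16284065)/70 (f = sqrt(-3324 - 101/(-140)) = sqrt(-3324 - 101*(-1/140)) = sqrt(-3324 + 101/140) = sqrt(-465259/140) = I*sqrt(16284065)/70 ≈ 57.648*I)
q(s) = -2 (q(s) = -2 + 0 = -2)
O(A) = -63
sqrt(f + O(q(k(-2)))) = sqrt(I*sqrt(16284065)/70 - 63) = sqrt(-63 + I*sqrt(16284065)/70)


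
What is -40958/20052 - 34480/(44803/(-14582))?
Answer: 5040028550723/449194878 ≈ 11220.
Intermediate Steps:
-40958/20052 - 34480/(44803/(-14582)) = -40958*1/20052 - 34480/(44803*(-1/14582)) = -20479/10026 - 34480/(-44803/14582) = -20479/10026 - 34480*(-14582/44803) = -20479/10026 + 502787360/44803 = 5040028550723/449194878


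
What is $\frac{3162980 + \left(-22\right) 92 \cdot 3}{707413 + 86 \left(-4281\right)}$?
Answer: $\frac{3156908}{339247} \approx 9.3056$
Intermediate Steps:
$\frac{3162980 + \left(-22\right) 92 \cdot 3}{707413 + 86 \left(-4281\right)} = \frac{3162980 - 6072}{707413 - 368166} = \frac{3162980 - 6072}{339247} = 3156908 \cdot \frac{1}{339247} = \frac{3156908}{339247}$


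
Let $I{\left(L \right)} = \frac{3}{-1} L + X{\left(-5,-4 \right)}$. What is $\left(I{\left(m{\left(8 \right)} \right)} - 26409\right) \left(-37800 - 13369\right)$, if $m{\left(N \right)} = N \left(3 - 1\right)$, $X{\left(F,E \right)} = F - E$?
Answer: $1353829402$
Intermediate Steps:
$m{\left(N \right)} = 2 N$ ($m{\left(N \right)} = N 2 = 2 N$)
$I{\left(L \right)} = -1 - 3 L$ ($I{\left(L \right)} = \frac{3}{-1} L - 1 = 3 \left(-1\right) L + \left(-5 + 4\right) = - 3 L - 1 = -1 - 3 L$)
$\left(I{\left(m{\left(8 \right)} \right)} - 26409\right) \left(-37800 - 13369\right) = \left(\left(-1 - 3 \cdot 2 \cdot 8\right) - 26409\right) \left(-37800 - 13369\right) = \left(\left(-1 - 48\right) - 26409\right) \left(-51169\right) = \left(-49 - 26409\right) \left(-51169\right) = \left(-26458\right) \left(-51169\right) = 1353829402$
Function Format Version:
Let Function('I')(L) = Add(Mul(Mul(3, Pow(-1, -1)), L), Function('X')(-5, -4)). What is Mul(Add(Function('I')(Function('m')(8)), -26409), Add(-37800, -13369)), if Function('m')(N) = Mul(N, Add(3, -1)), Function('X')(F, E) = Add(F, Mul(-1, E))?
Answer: 1353829402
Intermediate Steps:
Function('m')(N) = Mul(2, N) (Function('m')(N) = Mul(N, 2) = Mul(2, N))
Function('I')(L) = Add(-1, Mul(-3, L)) (Function('I')(L) = Add(Mul(Mul(3, Pow(-1, -1)), L), Add(-5, Mul(-1, -4))) = Add(Mul(Mul(3, -1), L), Add(-5, 4)) = Add(Mul(-3, L), -1) = Add(-1, Mul(-3, L)))
Mul(Add(Function('I')(Function('m')(8)), -26409), Add(-37800, -13369)) = Mul(Add(Add(-1, Mul(-3, Mul(2, 8))), -26409), Add(-37800, -13369)) = Mul(Add(Add(-1, Mul(-3, 16)), -26409), -51169) = Mul(Add(Add(-1, -48), -26409), -51169) = Mul(Add(-49, -26409), -51169) = Mul(-26458, -51169) = 1353829402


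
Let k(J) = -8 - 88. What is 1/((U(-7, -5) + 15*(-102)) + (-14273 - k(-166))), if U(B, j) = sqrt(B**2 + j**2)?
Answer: -15707/246709775 - sqrt(74)/246709775 ≈ -6.3701e-5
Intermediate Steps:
k(J) = -96
1/((U(-7, -5) + 15*(-102)) + (-14273 - k(-166))) = 1/((sqrt((-7)**2 + (-5)**2) + 15*(-102)) + (-14273 - 1*(-96))) = 1/((sqrt(49 + 25) - 1530) + (-14273 + 96)) = 1/((sqrt(74) - 1530) - 14177) = 1/((-1530 + sqrt(74)) - 14177) = 1/(-15707 + sqrt(74))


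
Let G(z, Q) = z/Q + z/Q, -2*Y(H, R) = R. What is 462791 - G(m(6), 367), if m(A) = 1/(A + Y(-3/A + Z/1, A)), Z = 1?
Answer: 509532889/1101 ≈ 4.6279e+5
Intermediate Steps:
Y(H, R) = -R/2
m(A) = 2/A (m(A) = 1/(A - A/2) = 1/(A/2) = 2/A)
G(z, Q) = 2*z/Q
462791 - G(m(6), 367) = 462791 - 2*2/6/367 = 462791 - 2*2*(1/6)/367 = 462791 - 2/(3*367) = 462791 - 1*2/1101 = 462791 - 2/1101 = 509532889/1101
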